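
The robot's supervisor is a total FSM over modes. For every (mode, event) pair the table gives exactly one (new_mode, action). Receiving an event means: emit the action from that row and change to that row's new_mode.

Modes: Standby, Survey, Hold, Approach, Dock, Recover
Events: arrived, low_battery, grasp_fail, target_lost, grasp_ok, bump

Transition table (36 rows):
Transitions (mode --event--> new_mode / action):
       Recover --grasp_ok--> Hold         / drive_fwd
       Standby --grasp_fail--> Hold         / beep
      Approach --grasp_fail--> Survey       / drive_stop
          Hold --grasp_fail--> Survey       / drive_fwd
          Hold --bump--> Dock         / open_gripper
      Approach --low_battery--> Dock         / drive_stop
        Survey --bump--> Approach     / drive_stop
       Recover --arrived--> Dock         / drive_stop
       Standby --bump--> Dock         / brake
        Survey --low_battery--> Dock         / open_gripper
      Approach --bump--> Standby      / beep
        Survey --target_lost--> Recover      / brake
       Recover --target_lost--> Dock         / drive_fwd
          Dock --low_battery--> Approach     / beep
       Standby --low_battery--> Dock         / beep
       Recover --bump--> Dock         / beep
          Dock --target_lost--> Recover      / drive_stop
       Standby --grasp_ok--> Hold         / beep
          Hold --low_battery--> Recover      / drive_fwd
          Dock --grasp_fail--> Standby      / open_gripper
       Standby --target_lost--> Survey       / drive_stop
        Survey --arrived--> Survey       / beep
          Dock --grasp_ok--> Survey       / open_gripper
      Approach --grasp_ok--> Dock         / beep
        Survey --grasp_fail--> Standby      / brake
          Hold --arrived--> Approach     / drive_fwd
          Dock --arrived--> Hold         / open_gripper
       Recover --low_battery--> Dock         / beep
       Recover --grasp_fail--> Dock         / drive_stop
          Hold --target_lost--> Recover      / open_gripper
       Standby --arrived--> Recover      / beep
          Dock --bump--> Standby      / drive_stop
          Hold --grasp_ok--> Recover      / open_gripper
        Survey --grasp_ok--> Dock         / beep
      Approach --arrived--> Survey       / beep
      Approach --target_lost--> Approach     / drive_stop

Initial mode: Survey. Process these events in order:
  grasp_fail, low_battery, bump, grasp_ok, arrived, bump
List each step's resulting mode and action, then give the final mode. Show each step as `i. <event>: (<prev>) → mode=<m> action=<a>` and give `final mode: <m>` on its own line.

final mode: Standby

1. grasp_fail: (Survey) → mode=Standby action=brake
2. low_battery: (Standby) → mode=Dock action=beep
3. bump: (Dock) → mode=Standby action=drive_stop
4. grasp_ok: (Standby) → mode=Hold action=beep
5. arrived: (Hold) → mode=Approach action=drive_fwd
6. bump: (Approach) → mode=Standby action=beep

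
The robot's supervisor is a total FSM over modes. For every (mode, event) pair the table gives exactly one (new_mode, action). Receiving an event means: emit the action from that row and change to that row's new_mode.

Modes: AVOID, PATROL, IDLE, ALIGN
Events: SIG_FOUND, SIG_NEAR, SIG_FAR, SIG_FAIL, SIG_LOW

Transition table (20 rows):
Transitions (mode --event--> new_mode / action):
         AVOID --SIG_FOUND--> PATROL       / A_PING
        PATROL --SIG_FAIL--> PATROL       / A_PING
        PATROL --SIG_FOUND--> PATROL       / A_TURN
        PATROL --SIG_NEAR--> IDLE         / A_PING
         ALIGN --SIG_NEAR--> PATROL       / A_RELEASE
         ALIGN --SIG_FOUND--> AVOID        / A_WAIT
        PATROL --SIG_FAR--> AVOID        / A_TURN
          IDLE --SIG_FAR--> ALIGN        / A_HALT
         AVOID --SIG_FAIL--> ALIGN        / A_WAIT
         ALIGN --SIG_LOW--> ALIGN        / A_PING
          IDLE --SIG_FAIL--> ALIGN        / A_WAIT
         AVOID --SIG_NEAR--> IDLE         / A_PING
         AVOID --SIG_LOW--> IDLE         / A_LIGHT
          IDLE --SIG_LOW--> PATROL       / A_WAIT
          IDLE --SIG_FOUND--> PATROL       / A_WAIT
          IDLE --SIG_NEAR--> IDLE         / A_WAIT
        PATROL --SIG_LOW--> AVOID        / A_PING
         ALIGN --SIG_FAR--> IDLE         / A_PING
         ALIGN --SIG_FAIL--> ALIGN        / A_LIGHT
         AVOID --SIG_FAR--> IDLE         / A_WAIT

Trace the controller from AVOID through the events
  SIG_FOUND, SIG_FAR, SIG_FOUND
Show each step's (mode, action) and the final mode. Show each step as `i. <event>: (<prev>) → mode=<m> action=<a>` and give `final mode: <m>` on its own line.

1. SIG_FOUND: (AVOID) → mode=PATROL action=A_PING
2. SIG_FAR: (PATROL) → mode=AVOID action=A_TURN
3. SIG_FOUND: (AVOID) → mode=PATROL action=A_PING

final mode: PATROL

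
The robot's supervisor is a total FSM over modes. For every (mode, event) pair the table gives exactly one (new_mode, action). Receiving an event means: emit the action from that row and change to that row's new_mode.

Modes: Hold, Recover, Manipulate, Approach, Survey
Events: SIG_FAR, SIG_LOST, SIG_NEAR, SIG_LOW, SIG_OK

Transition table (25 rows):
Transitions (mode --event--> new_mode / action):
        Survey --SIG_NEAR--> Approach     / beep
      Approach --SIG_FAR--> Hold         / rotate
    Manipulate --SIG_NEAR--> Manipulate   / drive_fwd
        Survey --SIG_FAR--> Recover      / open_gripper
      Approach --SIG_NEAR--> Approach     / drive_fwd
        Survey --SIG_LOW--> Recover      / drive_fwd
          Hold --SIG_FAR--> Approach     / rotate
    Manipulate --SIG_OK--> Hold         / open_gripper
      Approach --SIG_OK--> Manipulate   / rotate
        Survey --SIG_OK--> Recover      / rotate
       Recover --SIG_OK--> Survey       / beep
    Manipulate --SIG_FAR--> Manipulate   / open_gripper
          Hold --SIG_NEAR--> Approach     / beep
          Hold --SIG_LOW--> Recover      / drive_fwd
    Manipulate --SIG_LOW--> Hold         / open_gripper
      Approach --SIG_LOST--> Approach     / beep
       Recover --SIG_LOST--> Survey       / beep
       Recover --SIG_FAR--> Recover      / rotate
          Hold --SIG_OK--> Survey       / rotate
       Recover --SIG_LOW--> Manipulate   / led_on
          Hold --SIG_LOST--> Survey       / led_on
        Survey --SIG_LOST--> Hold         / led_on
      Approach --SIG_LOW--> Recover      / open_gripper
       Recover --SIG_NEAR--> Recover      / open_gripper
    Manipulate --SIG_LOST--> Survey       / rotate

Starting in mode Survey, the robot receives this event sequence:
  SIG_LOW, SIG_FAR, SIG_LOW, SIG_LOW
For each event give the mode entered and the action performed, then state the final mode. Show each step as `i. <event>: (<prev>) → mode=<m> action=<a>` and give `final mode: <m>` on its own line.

1. SIG_LOW: (Survey) → mode=Recover action=drive_fwd
2. SIG_FAR: (Recover) → mode=Recover action=rotate
3. SIG_LOW: (Recover) → mode=Manipulate action=led_on
4. SIG_LOW: (Manipulate) → mode=Hold action=open_gripper

final mode: Hold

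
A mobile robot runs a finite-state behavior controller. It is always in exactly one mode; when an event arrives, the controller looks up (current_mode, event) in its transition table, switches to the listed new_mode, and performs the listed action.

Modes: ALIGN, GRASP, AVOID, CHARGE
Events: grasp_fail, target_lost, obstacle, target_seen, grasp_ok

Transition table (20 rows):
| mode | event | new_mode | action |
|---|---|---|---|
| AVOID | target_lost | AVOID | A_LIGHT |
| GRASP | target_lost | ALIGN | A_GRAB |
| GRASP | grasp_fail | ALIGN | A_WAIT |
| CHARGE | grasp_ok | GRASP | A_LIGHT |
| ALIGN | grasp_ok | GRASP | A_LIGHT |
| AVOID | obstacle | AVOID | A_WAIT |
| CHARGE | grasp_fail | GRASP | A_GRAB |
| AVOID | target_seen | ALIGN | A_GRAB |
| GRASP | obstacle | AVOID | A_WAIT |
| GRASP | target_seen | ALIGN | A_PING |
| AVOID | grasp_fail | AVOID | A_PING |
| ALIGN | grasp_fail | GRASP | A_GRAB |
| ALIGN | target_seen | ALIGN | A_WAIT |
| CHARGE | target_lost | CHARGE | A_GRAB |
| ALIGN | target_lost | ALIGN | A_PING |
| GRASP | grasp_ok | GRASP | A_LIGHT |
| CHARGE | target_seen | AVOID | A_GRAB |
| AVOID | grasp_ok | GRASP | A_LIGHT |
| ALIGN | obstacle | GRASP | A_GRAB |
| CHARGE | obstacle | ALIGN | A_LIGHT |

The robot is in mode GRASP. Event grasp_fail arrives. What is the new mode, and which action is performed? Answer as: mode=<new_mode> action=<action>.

current mode = GRASP; filter table to that mode:
  (GRASP, target_lost) → (ALIGN, A_GRAB)
  (GRASP, grasp_fail) → (ALIGN, A_WAIT)  ← event matches
  (GRASP, obstacle) → (AVOID, A_WAIT)
  (GRASP, target_seen) → (ALIGN, A_PING)
  (GRASP, grasp_ok) → (GRASP, A_LIGHT)
event = grasp_fail selects (ALIGN, A_WAIT)

mode=ALIGN action=A_WAIT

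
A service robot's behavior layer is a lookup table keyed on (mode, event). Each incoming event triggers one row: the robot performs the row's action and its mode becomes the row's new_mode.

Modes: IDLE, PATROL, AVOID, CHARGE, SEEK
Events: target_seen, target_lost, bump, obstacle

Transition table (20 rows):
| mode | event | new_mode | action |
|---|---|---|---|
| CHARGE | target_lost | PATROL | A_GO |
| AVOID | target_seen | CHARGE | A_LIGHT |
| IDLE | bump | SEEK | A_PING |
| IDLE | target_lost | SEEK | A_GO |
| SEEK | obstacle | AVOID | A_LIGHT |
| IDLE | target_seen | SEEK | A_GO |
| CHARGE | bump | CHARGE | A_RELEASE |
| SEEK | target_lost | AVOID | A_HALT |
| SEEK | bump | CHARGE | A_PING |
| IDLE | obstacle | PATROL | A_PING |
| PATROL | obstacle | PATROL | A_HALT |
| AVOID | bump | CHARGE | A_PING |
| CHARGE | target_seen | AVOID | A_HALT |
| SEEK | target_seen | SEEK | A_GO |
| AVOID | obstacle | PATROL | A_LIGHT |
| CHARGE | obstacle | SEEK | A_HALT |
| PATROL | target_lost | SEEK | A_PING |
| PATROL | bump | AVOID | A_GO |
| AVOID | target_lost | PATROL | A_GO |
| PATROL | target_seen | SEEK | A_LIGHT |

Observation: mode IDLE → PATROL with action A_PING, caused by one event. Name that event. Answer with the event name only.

try target_seen: (IDLE, target_seen) → (SEEK, A_GO)
try target_lost: (IDLE, target_lost) → (SEEK, A_GO)
try bump: (IDLE, bump) → (SEEK, A_PING)
try obstacle: (IDLE, obstacle) → (PATROL, A_PING)  ← matches

obstacle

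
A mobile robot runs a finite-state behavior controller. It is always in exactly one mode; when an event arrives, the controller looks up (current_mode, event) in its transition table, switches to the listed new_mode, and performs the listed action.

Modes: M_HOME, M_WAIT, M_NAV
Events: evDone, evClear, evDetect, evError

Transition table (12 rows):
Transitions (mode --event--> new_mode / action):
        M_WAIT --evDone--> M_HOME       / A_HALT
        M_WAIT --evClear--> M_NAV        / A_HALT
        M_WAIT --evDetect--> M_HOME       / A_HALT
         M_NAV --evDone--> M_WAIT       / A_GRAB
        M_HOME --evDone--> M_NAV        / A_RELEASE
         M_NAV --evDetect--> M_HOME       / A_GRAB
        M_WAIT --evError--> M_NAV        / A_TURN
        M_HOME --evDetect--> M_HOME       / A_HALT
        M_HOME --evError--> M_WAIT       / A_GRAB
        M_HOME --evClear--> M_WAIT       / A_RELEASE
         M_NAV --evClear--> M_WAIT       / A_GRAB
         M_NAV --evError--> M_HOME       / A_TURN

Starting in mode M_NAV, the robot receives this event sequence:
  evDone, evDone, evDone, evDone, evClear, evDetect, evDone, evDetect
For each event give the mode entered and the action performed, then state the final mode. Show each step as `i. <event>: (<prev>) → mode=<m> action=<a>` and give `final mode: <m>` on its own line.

1. evDone: (M_NAV) → mode=M_WAIT action=A_GRAB
2. evDone: (M_WAIT) → mode=M_HOME action=A_HALT
3. evDone: (M_HOME) → mode=M_NAV action=A_RELEASE
4. evDone: (M_NAV) → mode=M_WAIT action=A_GRAB
5. evClear: (M_WAIT) → mode=M_NAV action=A_HALT
6. evDetect: (M_NAV) → mode=M_HOME action=A_GRAB
7. evDone: (M_HOME) → mode=M_NAV action=A_RELEASE
8. evDetect: (M_NAV) → mode=M_HOME action=A_GRAB

final mode: M_HOME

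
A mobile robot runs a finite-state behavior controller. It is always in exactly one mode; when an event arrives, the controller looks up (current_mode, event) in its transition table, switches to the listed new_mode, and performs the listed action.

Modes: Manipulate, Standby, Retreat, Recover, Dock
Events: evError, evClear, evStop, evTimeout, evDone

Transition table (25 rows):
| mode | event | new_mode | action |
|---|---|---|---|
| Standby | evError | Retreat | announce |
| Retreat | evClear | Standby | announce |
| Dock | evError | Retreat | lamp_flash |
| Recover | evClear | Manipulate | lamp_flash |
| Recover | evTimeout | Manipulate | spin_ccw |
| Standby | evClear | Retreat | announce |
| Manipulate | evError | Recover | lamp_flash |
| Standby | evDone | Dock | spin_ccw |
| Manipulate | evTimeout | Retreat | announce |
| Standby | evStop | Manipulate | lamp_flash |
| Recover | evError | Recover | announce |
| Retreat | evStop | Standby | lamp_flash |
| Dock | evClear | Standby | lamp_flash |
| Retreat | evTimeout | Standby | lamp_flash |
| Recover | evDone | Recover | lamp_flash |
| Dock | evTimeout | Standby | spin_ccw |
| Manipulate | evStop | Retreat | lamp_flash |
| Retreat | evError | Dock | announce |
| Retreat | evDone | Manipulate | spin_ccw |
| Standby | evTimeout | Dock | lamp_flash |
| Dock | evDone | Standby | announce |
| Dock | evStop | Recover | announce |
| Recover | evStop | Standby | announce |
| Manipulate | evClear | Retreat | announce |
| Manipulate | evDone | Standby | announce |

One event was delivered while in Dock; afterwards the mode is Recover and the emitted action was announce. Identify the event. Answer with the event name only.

evStop

try evError: (Dock, evError) → (Retreat, lamp_flash)
try evClear: (Dock, evClear) → (Standby, lamp_flash)
try evStop: (Dock, evStop) → (Recover, announce)  ← matches
try evTimeout: (Dock, evTimeout) → (Standby, spin_ccw)
try evDone: (Dock, evDone) → (Standby, announce)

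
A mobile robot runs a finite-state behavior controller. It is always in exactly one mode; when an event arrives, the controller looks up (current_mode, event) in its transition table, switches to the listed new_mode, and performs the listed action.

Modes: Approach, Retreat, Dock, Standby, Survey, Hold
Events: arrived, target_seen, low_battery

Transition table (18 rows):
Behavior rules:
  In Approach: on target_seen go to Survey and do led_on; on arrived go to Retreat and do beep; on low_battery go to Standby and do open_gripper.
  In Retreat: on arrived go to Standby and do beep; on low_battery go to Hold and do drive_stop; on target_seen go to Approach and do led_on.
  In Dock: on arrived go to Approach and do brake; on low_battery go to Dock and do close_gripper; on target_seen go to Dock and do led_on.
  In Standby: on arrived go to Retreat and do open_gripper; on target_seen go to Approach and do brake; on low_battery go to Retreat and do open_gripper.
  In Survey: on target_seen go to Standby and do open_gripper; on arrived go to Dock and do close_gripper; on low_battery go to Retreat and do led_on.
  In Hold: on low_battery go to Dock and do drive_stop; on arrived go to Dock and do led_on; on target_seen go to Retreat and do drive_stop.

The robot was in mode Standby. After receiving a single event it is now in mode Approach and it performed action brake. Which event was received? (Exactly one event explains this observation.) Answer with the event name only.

try arrived: (Standby, arrived) → (Retreat, open_gripper)
try target_seen: (Standby, target_seen) → (Approach, brake)  ← matches
try low_battery: (Standby, low_battery) → (Retreat, open_gripper)

target_seen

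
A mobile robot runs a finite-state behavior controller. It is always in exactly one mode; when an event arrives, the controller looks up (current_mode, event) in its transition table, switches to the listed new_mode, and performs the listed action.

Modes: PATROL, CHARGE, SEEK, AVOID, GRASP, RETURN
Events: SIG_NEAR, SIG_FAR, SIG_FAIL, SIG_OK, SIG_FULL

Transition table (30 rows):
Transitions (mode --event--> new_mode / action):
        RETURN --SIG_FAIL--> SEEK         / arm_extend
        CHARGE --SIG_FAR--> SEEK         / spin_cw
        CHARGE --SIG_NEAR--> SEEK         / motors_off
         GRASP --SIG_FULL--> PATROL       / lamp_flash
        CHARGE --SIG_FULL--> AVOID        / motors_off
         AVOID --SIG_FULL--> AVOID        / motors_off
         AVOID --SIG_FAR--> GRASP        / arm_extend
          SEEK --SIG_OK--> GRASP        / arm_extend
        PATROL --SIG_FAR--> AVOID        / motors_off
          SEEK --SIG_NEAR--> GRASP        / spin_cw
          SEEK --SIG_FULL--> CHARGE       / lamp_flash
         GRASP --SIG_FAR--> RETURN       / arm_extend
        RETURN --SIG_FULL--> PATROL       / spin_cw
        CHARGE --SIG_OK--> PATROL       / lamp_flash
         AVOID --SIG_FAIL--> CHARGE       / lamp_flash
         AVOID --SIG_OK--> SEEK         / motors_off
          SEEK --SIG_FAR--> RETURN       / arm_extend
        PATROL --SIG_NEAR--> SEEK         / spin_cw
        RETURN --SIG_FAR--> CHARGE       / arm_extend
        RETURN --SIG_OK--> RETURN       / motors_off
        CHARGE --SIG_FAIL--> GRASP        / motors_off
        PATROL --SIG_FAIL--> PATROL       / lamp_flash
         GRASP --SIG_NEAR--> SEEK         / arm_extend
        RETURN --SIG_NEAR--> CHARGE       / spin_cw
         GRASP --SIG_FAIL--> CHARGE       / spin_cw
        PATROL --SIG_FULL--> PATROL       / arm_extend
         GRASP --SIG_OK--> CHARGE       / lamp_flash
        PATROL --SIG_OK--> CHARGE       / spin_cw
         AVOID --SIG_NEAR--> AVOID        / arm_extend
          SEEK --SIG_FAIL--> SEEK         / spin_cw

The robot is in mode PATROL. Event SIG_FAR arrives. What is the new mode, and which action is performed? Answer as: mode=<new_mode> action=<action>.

mode=AVOID action=motors_off

current mode = PATROL; filter table to that mode:
  (PATROL, SIG_FAR) → (AVOID, motors_off)  ← event matches
  (PATROL, SIG_NEAR) → (SEEK, spin_cw)
  (PATROL, SIG_FAIL) → (PATROL, lamp_flash)
  (PATROL, SIG_FULL) → (PATROL, arm_extend)
  (PATROL, SIG_OK) → (CHARGE, spin_cw)
event = SIG_FAR selects (AVOID, motors_off)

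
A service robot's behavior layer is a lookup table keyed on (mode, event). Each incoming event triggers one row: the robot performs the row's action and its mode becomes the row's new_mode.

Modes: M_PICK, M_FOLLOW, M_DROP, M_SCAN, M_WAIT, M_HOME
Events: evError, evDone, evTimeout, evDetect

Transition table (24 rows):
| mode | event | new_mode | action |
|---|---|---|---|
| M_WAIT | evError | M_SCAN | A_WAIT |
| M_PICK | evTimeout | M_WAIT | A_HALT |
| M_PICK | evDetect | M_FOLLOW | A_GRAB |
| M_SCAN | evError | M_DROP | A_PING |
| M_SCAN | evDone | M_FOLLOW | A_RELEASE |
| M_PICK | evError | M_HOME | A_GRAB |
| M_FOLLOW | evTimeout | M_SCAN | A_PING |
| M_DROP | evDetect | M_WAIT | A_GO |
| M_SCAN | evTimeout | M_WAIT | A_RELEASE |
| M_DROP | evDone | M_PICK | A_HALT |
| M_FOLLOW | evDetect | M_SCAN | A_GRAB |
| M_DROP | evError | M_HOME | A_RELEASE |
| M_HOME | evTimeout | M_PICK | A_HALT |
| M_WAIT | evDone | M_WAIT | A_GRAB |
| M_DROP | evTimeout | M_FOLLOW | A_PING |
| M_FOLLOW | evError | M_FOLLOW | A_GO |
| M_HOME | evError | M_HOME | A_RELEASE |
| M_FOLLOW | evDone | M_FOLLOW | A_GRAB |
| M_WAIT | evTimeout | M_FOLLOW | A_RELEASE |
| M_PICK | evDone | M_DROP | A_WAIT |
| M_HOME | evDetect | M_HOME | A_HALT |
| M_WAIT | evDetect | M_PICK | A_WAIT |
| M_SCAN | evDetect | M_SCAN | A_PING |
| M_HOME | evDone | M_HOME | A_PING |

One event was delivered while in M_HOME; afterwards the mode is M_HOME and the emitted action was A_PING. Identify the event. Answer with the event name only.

evDone

try evError: (M_HOME, evError) → (M_HOME, A_RELEASE)
try evDone: (M_HOME, evDone) → (M_HOME, A_PING)  ← matches
try evTimeout: (M_HOME, evTimeout) → (M_PICK, A_HALT)
try evDetect: (M_HOME, evDetect) → (M_HOME, A_HALT)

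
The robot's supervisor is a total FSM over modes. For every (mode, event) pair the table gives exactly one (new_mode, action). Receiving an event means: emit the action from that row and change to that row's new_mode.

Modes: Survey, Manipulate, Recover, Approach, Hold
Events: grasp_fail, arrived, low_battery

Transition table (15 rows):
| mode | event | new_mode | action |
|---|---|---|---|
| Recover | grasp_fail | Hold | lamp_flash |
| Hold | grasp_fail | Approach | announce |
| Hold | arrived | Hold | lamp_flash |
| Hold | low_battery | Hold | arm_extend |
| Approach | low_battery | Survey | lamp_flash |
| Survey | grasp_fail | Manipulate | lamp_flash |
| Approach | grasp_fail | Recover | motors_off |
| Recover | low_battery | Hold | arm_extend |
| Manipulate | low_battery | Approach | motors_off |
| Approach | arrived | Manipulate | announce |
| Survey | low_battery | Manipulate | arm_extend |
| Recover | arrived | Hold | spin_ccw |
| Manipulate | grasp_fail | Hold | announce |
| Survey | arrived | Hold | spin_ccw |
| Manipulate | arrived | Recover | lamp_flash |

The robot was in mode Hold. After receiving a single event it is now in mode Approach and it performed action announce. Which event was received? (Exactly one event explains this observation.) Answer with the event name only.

try grasp_fail: (Hold, grasp_fail) → (Approach, announce)  ← matches
try arrived: (Hold, arrived) → (Hold, lamp_flash)
try low_battery: (Hold, low_battery) → (Hold, arm_extend)

grasp_fail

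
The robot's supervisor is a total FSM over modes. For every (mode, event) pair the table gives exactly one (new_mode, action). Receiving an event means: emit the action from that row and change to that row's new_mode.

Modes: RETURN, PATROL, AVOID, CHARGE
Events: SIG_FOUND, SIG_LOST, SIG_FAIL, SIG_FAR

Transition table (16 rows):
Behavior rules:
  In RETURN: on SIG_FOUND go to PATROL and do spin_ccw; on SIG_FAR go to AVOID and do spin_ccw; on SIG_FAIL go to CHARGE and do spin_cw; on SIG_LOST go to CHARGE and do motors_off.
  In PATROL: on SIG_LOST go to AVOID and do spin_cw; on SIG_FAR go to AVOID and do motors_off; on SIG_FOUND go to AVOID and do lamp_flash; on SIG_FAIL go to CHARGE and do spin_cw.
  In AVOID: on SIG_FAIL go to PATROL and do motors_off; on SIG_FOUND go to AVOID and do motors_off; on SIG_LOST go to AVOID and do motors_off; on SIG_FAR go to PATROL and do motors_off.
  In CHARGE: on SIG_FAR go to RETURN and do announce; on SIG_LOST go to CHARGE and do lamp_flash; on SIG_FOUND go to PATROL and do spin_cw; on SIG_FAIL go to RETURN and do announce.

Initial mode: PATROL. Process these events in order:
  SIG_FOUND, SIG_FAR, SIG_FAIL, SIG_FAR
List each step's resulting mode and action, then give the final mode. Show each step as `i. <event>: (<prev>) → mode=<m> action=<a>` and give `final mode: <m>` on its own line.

final mode: RETURN

1. SIG_FOUND: (PATROL) → mode=AVOID action=lamp_flash
2. SIG_FAR: (AVOID) → mode=PATROL action=motors_off
3. SIG_FAIL: (PATROL) → mode=CHARGE action=spin_cw
4. SIG_FAR: (CHARGE) → mode=RETURN action=announce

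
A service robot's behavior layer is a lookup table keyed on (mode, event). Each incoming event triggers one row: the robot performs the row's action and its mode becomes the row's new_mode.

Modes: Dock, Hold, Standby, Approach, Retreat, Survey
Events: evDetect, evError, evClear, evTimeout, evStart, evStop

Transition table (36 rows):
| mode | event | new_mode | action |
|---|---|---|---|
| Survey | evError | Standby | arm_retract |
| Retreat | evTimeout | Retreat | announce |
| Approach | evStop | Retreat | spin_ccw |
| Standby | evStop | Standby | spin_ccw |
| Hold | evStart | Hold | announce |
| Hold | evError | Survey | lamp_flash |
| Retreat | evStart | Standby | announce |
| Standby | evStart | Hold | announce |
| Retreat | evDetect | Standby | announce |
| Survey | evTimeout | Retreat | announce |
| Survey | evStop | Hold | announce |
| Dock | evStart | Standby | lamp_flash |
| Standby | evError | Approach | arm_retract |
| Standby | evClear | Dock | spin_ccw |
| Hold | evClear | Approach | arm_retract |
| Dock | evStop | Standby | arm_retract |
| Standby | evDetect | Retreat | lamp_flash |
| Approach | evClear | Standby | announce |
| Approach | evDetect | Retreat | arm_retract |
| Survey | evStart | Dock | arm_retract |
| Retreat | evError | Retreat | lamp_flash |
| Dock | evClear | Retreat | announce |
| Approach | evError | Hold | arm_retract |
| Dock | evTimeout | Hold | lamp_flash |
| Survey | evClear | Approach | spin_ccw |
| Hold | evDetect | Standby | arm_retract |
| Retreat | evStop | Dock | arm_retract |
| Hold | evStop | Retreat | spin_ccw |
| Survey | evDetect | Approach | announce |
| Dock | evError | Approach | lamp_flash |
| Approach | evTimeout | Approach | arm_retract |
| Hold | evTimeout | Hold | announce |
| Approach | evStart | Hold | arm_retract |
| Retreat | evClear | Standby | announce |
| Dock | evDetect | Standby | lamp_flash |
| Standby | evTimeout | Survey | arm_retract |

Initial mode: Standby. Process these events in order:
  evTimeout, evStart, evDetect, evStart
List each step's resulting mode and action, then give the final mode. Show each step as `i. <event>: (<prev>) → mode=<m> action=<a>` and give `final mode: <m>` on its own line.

1. evTimeout: (Standby) → mode=Survey action=arm_retract
2. evStart: (Survey) → mode=Dock action=arm_retract
3. evDetect: (Dock) → mode=Standby action=lamp_flash
4. evStart: (Standby) → mode=Hold action=announce

final mode: Hold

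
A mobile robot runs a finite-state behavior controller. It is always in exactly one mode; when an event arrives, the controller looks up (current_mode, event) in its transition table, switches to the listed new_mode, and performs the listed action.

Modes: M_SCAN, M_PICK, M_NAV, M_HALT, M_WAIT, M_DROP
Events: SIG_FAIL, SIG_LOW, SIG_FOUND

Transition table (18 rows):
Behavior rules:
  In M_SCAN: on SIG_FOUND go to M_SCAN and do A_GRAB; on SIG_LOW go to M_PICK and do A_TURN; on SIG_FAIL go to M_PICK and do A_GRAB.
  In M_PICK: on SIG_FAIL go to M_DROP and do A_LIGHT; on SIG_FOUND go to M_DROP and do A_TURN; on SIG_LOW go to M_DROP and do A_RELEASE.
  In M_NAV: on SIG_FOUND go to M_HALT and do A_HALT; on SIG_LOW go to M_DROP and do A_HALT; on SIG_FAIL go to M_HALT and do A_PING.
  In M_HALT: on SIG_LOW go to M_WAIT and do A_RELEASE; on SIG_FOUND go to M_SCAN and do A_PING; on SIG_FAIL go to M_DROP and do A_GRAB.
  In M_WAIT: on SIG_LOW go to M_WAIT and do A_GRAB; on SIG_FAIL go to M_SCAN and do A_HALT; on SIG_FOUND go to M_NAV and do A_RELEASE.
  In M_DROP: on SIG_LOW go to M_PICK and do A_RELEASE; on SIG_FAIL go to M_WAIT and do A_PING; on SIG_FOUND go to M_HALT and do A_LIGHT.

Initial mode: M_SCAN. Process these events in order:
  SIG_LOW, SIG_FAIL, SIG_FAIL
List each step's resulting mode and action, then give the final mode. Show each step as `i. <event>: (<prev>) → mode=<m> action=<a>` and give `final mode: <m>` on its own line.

1. SIG_LOW: (M_SCAN) → mode=M_PICK action=A_TURN
2. SIG_FAIL: (M_PICK) → mode=M_DROP action=A_LIGHT
3. SIG_FAIL: (M_DROP) → mode=M_WAIT action=A_PING

final mode: M_WAIT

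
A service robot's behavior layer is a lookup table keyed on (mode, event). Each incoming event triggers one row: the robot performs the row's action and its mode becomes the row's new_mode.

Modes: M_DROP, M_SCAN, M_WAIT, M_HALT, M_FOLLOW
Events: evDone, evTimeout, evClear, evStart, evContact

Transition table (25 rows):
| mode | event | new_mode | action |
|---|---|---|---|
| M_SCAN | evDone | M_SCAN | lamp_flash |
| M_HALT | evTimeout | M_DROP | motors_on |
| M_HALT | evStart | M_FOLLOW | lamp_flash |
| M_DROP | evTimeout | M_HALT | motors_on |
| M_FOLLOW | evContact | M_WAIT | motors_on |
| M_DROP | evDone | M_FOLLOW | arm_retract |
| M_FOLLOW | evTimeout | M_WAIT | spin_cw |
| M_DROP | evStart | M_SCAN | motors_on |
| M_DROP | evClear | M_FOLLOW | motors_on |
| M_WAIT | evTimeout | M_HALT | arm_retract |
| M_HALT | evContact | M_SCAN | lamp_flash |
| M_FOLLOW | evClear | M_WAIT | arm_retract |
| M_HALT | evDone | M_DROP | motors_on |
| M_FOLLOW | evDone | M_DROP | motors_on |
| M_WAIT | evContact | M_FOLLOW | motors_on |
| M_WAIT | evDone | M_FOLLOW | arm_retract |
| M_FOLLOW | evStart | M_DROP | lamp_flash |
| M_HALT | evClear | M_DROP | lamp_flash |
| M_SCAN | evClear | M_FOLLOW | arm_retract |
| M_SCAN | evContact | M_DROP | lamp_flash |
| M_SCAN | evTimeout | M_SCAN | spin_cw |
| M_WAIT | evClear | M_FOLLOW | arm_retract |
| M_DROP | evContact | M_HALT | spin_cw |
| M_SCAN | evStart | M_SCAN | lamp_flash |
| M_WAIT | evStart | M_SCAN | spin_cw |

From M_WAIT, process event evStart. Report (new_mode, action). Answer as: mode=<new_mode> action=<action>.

current mode = M_WAIT; filter table to that mode:
  (M_WAIT, evTimeout) → (M_HALT, arm_retract)
  (M_WAIT, evContact) → (M_FOLLOW, motors_on)
  (M_WAIT, evDone) → (M_FOLLOW, arm_retract)
  (M_WAIT, evClear) → (M_FOLLOW, arm_retract)
  (M_WAIT, evStart) → (M_SCAN, spin_cw)  ← event matches
event = evStart selects (M_SCAN, spin_cw)

mode=M_SCAN action=spin_cw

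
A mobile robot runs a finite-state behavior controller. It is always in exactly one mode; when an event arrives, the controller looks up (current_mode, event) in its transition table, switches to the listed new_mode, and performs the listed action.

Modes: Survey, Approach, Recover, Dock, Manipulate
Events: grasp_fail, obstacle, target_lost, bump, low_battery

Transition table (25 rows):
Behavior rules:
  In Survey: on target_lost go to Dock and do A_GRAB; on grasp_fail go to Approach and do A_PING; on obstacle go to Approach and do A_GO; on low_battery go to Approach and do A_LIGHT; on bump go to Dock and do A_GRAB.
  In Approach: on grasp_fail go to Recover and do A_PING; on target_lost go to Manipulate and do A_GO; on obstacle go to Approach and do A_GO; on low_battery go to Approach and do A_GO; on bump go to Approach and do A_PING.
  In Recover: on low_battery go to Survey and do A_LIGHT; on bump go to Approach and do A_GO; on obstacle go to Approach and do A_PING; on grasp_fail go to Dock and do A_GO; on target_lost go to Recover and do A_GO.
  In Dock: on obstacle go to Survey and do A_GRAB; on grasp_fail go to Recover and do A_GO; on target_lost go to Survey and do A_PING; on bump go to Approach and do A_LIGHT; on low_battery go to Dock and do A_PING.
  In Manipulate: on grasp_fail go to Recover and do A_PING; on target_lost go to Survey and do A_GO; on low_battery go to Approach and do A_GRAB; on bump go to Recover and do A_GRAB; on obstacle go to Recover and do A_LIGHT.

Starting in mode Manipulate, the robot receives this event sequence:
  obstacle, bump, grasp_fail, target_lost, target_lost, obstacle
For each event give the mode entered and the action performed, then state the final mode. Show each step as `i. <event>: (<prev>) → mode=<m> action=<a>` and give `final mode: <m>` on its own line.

final mode: Approach

1. obstacle: (Manipulate) → mode=Recover action=A_LIGHT
2. bump: (Recover) → mode=Approach action=A_GO
3. grasp_fail: (Approach) → mode=Recover action=A_PING
4. target_lost: (Recover) → mode=Recover action=A_GO
5. target_lost: (Recover) → mode=Recover action=A_GO
6. obstacle: (Recover) → mode=Approach action=A_PING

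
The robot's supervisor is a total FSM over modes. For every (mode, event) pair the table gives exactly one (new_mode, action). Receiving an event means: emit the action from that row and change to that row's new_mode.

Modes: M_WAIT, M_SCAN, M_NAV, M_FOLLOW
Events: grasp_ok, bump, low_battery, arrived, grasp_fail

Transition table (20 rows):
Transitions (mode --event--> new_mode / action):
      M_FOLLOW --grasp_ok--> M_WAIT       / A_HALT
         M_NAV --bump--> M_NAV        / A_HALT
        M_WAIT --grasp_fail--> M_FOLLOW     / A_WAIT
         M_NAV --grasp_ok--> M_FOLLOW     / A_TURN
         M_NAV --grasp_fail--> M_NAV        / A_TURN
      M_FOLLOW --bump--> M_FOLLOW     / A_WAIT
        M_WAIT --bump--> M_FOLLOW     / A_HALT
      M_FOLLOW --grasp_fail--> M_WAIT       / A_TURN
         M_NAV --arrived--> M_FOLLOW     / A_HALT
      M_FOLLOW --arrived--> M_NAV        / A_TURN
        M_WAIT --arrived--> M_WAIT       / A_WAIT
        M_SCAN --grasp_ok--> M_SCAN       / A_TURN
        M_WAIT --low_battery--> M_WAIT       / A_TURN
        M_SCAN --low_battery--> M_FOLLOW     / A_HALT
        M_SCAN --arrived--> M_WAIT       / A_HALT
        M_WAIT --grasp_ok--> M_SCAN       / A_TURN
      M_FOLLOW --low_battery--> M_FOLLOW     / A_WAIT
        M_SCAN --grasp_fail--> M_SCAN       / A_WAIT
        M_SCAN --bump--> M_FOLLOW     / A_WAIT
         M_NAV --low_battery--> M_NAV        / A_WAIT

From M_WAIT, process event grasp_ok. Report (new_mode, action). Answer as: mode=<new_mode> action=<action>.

current mode = M_WAIT; filter table to that mode:
  (M_WAIT, grasp_fail) → (M_FOLLOW, A_WAIT)
  (M_WAIT, bump) → (M_FOLLOW, A_HALT)
  (M_WAIT, arrived) → (M_WAIT, A_WAIT)
  (M_WAIT, low_battery) → (M_WAIT, A_TURN)
  (M_WAIT, grasp_ok) → (M_SCAN, A_TURN)  ← event matches
event = grasp_ok selects (M_SCAN, A_TURN)

mode=M_SCAN action=A_TURN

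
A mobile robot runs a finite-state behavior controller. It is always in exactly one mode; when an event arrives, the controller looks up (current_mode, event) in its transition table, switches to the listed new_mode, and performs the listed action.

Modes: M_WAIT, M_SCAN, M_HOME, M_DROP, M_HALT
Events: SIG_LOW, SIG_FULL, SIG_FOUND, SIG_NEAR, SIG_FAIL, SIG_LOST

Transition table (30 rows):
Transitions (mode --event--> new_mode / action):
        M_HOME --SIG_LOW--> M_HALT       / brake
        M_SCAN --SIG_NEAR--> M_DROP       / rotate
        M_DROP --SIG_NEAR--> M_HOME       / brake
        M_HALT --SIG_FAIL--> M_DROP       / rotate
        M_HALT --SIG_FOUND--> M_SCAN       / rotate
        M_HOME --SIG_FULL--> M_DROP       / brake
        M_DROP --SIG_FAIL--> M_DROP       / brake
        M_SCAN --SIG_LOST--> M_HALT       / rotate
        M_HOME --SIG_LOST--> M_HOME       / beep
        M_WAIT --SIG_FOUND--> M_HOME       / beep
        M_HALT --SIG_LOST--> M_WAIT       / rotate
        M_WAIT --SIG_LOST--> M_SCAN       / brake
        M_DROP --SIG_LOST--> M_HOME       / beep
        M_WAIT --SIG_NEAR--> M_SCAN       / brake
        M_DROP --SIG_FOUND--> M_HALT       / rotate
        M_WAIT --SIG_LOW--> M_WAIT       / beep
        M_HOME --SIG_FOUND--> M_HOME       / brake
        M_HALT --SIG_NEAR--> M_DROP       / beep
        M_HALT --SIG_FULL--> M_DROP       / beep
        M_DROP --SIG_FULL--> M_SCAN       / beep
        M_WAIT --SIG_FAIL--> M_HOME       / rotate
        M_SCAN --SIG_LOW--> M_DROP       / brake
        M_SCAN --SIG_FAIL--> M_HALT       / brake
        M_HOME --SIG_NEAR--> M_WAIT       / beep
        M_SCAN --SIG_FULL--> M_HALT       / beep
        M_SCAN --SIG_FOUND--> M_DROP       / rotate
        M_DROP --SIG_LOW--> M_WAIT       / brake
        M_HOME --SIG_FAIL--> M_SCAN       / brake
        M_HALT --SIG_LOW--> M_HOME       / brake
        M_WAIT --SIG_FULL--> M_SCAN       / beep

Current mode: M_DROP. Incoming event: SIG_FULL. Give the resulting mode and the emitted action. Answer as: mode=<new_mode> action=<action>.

mode=M_SCAN action=beep

current mode = M_DROP; filter table to that mode:
  (M_DROP, SIG_NEAR) → (M_HOME, brake)
  (M_DROP, SIG_FAIL) → (M_DROP, brake)
  (M_DROP, SIG_LOST) → (M_HOME, beep)
  (M_DROP, SIG_FOUND) → (M_HALT, rotate)
  (M_DROP, SIG_FULL) → (M_SCAN, beep)  ← event matches
  (M_DROP, SIG_LOW) → (M_WAIT, brake)
event = SIG_FULL selects (M_SCAN, beep)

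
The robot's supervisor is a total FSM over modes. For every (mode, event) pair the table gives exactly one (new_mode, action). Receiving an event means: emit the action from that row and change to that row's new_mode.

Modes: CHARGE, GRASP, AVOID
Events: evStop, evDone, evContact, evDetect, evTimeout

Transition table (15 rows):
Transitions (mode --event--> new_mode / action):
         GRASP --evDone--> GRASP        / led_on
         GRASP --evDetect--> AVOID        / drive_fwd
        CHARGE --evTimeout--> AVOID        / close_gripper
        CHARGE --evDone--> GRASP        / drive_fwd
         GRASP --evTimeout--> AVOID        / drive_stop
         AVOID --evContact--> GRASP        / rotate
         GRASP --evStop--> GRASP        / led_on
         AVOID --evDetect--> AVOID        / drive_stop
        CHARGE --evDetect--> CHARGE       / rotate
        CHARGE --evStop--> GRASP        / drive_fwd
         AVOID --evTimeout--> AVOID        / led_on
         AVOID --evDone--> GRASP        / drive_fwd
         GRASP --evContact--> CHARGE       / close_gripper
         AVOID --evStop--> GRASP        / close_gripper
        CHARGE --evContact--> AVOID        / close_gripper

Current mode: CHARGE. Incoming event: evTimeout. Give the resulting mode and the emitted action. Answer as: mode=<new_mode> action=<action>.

current mode = CHARGE; filter table to that mode:
  (CHARGE, evTimeout) → (AVOID, close_gripper)  ← event matches
  (CHARGE, evDone) → (GRASP, drive_fwd)
  (CHARGE, evDetect) → (CHARGE, rotate)
  (CHARGE, evStop) → (GRASP, drive_fwd)
  (CHARGE, evContact) → (AVOID, close_gripper)
event = evTimeout selects (AVOID, close_gripper)

mode=AVOID action=close_gripper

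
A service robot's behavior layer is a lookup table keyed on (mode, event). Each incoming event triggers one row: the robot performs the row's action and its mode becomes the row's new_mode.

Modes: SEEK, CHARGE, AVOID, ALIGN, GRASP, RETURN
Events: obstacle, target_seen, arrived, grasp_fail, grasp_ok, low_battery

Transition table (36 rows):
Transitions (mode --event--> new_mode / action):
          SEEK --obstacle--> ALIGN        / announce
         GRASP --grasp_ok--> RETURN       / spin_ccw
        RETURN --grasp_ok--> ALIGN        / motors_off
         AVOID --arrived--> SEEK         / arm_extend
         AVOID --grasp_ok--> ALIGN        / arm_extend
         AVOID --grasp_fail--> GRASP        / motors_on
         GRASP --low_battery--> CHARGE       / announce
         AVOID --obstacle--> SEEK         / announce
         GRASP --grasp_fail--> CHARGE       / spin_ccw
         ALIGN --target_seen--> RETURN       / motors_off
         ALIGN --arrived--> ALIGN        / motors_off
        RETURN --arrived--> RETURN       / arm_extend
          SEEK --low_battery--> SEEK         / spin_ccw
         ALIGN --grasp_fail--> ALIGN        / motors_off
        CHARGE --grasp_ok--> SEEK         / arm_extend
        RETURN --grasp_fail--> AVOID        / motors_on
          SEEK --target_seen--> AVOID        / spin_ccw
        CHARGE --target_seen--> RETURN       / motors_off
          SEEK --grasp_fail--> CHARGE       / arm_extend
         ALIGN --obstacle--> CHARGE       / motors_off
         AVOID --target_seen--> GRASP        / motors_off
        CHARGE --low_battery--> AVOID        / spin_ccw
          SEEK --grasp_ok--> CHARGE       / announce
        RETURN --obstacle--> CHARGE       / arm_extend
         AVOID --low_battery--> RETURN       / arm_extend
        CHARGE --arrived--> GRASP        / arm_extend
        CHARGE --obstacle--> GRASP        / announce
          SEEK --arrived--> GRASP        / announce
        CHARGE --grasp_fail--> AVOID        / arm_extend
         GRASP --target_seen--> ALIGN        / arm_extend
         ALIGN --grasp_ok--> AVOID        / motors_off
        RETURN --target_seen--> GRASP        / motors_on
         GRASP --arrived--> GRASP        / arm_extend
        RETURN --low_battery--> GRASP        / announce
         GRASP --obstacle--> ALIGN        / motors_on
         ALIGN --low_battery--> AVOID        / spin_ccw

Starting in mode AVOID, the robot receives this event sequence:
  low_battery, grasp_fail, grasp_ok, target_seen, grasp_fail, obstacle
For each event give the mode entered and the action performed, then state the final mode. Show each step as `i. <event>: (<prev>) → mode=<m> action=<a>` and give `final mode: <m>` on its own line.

1. low_battery: (AVOID) → mode=RETURN action=arm_extend
2. grasp_fail: (RETURN) → mode=AVOID action=motors_on
3. grasp_ok: (AVOID) → mode=ALIGN action=arm_extend
4. target_seen: (ALIGN) → mode=RETURN action=motors_off
5. grasp_fail: (RETURN) → mode=AVOID action=motors_on
6. obstacle: (AVOID) → mode=SEEK action=announce

final mode: SEEK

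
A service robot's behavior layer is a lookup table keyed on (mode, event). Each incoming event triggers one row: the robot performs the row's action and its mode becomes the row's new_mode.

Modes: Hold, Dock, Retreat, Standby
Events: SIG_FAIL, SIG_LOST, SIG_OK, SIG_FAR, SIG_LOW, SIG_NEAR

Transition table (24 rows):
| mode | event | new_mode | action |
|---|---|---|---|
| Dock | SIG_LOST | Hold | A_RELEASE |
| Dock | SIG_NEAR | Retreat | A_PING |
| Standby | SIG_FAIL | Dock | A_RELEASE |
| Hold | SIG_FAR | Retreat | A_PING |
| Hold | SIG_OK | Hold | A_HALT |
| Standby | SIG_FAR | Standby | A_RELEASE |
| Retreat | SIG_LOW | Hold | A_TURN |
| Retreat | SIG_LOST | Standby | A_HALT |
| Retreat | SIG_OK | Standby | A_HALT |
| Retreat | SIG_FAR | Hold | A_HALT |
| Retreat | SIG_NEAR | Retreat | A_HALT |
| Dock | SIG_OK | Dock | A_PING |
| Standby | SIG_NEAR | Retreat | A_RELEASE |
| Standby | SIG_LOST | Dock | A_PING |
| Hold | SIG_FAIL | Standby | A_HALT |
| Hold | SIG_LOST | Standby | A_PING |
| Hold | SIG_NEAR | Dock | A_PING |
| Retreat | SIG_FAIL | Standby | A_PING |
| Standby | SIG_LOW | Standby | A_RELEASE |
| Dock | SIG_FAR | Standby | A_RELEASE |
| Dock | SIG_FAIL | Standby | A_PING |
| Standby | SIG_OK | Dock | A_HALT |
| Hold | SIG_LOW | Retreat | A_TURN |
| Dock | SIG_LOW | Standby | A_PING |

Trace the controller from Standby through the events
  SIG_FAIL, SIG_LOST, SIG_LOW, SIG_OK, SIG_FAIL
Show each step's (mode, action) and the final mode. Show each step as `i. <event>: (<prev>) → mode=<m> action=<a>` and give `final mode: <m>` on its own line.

1. SIG_FAIL: (Standby) → mode=Dock action=A_RELEASE
2. SIG_LOST: (Dock) → mode=Hold action=A_RELEASE
3. SIG_LOW: (Hold) → mode=Retreat action=A_TURN
4. SIG_OK: (Retreat) → mode=Standby action=A_HALT
5. SIG_FAIL: (Standby) → mode=Dock action=A_RELEASE

final mode: Dock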